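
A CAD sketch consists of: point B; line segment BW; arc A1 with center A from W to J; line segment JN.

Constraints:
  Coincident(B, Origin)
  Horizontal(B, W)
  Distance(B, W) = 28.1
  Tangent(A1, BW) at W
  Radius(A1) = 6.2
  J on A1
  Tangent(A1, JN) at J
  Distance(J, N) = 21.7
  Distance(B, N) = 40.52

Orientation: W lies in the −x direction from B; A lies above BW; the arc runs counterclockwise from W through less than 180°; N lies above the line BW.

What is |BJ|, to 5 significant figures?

23.578

Checks: |AJ| = 6.200 ✓; ∠(AJ, JN) = 90.00° ✓; |JN| = 21.70 ✓; |BN| = 40.52 ✓.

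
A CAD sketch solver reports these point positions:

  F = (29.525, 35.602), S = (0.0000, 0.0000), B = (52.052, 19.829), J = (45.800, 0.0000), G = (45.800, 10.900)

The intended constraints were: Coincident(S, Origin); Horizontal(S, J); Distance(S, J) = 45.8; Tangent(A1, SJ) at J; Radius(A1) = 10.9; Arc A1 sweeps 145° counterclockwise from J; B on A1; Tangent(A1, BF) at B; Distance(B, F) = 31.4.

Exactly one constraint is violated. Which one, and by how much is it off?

Distance(B, F) = 31.4 — off by 3.90.

S = (0.00, 0.00) ✓; S.y = 0.00, J.y = 0.00 ✓; |SJ| = 45.80 ✓; ∠(GJ, JS) = 90.00° ✓; |GJ| = 10.90 ✓; bearing(G→B) − bearing(G→J) = 145.0° ✓; |GB| = 10.90 ✓; ∠(GB, BF) = 90.00° ✓; |BF| = 27.50 ✗.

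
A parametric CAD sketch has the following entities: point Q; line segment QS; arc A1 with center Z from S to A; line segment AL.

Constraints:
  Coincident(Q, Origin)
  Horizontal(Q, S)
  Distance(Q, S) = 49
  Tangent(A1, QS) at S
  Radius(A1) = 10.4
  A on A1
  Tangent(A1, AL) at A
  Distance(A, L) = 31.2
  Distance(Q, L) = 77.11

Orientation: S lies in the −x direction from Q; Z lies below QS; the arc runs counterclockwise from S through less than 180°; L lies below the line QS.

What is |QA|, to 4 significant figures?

59.53

Checks: ∠(ZS, SQ) = 90.00° ✓; |ZS| = 10.40 ✓; |ZA| = 10.40 ✓; ∠(ZA, AL) = 90.00° ✓; |AL| = 31.20 ✓; |QL| = 77.11 ✓.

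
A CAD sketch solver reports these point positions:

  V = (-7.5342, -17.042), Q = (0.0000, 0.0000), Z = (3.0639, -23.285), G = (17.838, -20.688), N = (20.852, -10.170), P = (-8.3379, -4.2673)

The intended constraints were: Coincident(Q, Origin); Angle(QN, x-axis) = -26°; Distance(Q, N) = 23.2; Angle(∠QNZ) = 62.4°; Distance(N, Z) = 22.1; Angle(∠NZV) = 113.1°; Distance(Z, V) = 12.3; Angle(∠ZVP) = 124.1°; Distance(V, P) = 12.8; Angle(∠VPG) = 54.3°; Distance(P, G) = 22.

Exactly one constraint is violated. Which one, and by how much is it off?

Distance(P, G) = 22 — off by 8.90.

Q = (0.00, 0.00) ✓; QN at -26.00° ✓; |QN| = 23.20 ✓; ∠QNZ = 62.40° ✓; |NZ| = 22.10 ✓; ∠NZV = 113.1° ✓; |ZV| = 12.30 ✓; ∠ZVP = 124.1° ✓; |VP| = 12.80 ✓; ∠VPG = 54.30° ✓; |PG| = 30.90 ✗.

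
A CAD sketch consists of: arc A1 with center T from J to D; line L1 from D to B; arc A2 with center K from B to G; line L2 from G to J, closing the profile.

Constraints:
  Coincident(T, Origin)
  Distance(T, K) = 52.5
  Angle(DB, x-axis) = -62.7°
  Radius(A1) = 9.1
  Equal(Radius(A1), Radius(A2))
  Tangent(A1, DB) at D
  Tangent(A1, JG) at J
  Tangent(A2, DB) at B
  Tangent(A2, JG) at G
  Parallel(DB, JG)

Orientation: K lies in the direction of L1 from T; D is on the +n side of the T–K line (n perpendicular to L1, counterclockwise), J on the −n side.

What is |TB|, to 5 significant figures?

53.283

Tangency of A1 to both parallel lines with radius 9.1 puts D and J at T ± 9.1·n: D = (8.0864, 4.1737), J = (-8.0864, -4.1737). Equal radii place B and G the same way about K: B = K + 9.1·n = (32.166, -42.479), G = K − 9.1·n = (15.993, -50.826). Then |TB| = |B − T| = 53.283.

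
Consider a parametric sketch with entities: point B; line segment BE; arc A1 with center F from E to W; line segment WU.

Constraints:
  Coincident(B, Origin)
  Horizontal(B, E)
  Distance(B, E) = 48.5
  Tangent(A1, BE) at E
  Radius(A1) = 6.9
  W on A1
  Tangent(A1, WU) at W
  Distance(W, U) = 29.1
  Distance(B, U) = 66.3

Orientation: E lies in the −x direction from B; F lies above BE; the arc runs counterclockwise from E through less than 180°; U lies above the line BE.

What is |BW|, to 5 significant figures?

43.549

Checks: |FW| = 6.900 ✓; ∠(FW, WU) = 90.00° ✓; |WU| = 29.10 ✓; |BU| = 66.30 ✓.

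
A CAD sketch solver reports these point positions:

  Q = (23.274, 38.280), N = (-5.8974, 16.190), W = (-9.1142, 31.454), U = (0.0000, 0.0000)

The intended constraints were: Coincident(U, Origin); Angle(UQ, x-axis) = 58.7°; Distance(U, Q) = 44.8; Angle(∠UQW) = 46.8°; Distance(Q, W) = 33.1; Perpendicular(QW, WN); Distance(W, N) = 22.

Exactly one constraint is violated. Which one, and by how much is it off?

Distance(W, N) = 22 — off by 6.40.

U = (0.00, 0.00) ✓; UQ at 58.70° ✓; |UQ| = 44.80 ✓; ∠UQW = 46.80° ✓; |QW| = 33.10 ✓; ∠(QW, WN) = 90.00° ✓; |WN| = 15.60 ✗.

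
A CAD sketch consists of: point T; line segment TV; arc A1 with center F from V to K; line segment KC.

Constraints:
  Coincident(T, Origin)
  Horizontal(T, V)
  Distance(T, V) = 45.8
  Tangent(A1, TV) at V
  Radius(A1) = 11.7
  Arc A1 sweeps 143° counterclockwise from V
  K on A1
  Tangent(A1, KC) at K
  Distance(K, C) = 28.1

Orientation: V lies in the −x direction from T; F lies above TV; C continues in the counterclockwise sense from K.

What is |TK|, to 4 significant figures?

44.10

T is at the origin; TV is horizontal with |TV| = 45.8 and V on the −x side, so V = (-45.80, 0.000). Since A1 is tangent to TV there, FV ⟂ TV, so F = V + (0, 11.7) = (-45.80, 11.70). On A1, V sits at bearing -90° from F; a 143° counterclockwise sweep puts K at bearing 53°, so K = F + 11.7·(cos 53°, sin 53°) = (-38.76, 21.04). Then |TK| = |K − T| = 44.10.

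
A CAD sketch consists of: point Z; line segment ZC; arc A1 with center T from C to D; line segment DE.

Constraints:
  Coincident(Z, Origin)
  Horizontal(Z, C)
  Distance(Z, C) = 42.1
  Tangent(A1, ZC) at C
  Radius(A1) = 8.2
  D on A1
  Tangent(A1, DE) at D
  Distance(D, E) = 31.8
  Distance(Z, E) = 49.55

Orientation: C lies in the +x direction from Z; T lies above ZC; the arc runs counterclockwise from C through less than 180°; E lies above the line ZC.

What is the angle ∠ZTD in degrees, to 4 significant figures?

156.1°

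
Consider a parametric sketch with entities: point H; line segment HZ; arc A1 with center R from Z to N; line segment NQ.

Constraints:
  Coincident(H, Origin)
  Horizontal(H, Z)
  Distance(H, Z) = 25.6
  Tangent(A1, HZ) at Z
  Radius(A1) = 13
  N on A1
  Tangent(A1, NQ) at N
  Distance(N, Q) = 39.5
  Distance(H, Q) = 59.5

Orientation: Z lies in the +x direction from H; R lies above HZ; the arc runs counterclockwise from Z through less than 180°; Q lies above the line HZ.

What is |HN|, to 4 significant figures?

41.66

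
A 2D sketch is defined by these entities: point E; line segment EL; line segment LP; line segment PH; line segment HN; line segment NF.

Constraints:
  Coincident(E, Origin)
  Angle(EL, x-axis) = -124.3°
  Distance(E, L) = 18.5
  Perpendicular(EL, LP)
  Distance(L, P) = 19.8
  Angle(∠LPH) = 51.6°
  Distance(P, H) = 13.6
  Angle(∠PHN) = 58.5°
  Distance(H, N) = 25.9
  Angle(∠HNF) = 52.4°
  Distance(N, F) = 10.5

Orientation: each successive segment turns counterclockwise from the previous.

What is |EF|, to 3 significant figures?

31.6

E is at the origin; EL runs at -124.3° with length 18.5, so L = (-10.4, -15.3). The perpendicularity gives LP at right angles to EL, so LP runs at -34.3°; with |LP| = 19.8, P = (5.93, -26.4). ∠LPH = 51.6° gives PH at 94.1° from the x-axis; with |PH| = 13.6, H = (4.96, -12.9). ∠PHN = 58.5° gives HN at -144° from the x-axis; with |HN| = 25.9, N = (-16.1, -28.0). ∠HNF = 52.4° gives NF at -16.8° from the x-axis; with |NF| = 10.5, F = (-6.05, -31.0). Then |EF| = |F − E| = 31.6.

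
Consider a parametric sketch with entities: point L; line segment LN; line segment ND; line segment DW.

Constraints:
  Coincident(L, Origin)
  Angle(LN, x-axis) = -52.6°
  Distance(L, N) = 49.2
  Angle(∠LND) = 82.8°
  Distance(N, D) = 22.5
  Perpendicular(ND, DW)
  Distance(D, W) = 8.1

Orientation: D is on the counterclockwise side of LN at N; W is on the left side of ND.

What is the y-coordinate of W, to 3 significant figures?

-17.5

L is at the origin; LN runs at -52.6° with length 49.2, so N = 49.2·(cos -52.6°, sin -52.6°) = (29.9, -39.1). ∠LND = 82.8°, so ND runs at -52.6° + (180° − 82.8°) = 44.6° from the x-axis; with |ND| = 22.5, D = N + 22.5·(cos 44.6°, sin 44.6°) = (45.9, -23.3). ND ⟂ DW; with |DW| = 8.1 on the left of ND, W = D + 8.1·(-0.702, 0.712) = (40.2, -17.5). So W.y = -17.5.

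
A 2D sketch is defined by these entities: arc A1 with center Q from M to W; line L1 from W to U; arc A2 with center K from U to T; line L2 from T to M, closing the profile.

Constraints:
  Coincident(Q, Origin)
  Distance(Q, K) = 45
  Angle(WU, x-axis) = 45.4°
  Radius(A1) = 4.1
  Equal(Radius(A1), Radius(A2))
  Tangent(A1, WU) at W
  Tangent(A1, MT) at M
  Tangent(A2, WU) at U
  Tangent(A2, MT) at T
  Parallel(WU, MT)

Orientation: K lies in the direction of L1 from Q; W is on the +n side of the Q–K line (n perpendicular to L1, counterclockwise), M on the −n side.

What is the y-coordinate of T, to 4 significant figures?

29.16

The slot axis is L1's direction at 45.4°, so u = (cos 45.4°, sin 45.4°) = (0.7022, 0.7120) and n = (−sin 45.4°, cos 45.4°) = (-0.7120, 0.7022). Q is at the origin and K lies 45.0 along u from Q, so K = 45.0·u = (31.60, 32.04). Tangency of A1 to both parallel lines with radius 4.1 puts W and M at Q ± 4.1·n: W = (-2.919, 2.879), M = (2.919, -2.879). Equal radii place U and T the same way about K: U = K + 4.1·n = (28.68, 34.92), T = K − 4.1·n = (34.52, 29.16). So T.y = 29.16.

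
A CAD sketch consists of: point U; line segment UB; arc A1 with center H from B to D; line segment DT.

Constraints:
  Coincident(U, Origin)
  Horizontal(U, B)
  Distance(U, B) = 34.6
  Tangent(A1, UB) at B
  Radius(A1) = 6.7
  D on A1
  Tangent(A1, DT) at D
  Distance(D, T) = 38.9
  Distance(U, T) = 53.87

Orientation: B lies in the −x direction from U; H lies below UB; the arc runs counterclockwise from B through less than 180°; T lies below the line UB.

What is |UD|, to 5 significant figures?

41.892

Checks: |UB| = 34.60 ✓; ∠(HB, BU) = 90.00° ✓; |HD| = 6.700 ✓; ∠(HD, DT) = 90.00° ✓; |DT| = 38.90 ✓; |UT| = 53.87 ✓.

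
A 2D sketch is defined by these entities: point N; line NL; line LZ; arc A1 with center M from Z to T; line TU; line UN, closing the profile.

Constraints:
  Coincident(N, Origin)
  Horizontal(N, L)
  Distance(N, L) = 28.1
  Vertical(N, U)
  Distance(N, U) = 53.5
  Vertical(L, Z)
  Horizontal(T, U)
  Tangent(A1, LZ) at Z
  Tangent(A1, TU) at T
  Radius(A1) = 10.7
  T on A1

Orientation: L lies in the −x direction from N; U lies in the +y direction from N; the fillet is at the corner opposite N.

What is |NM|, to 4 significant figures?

46.20

N is at the origin; N and L share the same y with |NL| = 28.1 and L on the −x side, so L = (-28.10, 0.000). N and U share the same x with |NU| = 53.5 and U on the +y side, so U = (0.000, 53.50). The virtual corner opposite N is at (-28.10, 53.50). Since A1 is tangent to LZ there, MZ ⟂ LZ and tangency of A1 to TU means the radius MT is perpendicular to TU, with radius 10.7, so the center M sits 10.7 in from both sides at M = (-17.40, 42.80). Then |NM| = |M − N| = 46.20.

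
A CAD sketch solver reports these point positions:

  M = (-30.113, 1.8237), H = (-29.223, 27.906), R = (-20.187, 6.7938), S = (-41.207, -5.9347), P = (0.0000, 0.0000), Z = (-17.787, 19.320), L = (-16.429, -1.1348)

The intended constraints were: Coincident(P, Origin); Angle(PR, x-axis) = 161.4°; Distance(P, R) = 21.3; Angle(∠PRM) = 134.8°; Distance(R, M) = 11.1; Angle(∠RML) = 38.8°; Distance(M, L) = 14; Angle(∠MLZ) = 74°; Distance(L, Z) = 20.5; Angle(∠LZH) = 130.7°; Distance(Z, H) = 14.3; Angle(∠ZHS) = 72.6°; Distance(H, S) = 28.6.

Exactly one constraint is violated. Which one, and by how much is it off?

Distance(H, S) = 28.6 — off by 7.30.

P = (0.00, 0.00) ✓; PR at 161.4° ✓; |PR| = 21.30 ✓; ∠PRM = 134.8° ✓; |RM| = 11.10 ✓; ∠RML = 38.80° ✓; |ML| = 14.00 ✓; ∠MLZ = 74.00° ✓; |LZ| = 20.50 ✓; ∠LZH = 130.7° ✓; |ZH| = 14.30 ✓; ∠ZHS = 72.60° ✓; |HS| = 35.90 ✗.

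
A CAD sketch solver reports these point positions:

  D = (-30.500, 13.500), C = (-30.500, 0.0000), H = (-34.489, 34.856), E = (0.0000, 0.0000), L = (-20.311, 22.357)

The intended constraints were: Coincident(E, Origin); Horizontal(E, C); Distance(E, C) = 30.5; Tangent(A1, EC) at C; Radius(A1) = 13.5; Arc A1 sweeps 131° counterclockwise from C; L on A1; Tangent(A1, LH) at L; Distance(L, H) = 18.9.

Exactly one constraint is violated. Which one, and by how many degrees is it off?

Tangent(A1, LH) at L — off by 7.60°.

E = (0.00, 0.00) ✓; E.y = 0.00, C.y = 0.00 ✓; |EC| = 30.50 ✓; ∠(DC, CE) = 90.00° ✓; |DC| = 13.50 ✓; bearing(D→L) − bearing(D→C) = 131.0° ✓; |DL| = 13.50 ✓; ∠(DL, LH) = 82.40° ✗; |LH| = 18.90 ✓.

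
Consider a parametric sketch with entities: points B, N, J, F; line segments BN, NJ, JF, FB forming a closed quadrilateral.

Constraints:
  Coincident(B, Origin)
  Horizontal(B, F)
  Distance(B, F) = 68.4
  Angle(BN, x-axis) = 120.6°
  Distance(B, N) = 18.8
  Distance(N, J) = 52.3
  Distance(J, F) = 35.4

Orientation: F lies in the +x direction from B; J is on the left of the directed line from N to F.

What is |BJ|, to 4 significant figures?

48.42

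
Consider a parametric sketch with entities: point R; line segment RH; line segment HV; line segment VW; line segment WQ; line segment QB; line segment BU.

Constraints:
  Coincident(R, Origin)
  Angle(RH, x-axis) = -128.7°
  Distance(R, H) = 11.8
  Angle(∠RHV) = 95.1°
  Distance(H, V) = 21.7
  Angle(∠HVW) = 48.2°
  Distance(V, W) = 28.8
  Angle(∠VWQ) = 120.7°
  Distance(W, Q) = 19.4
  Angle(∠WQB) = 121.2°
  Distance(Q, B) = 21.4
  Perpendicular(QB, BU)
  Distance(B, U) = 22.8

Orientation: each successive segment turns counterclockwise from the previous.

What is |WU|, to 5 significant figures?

32.056

R is at the origin; RH runs at -128.7° with length 11.8, so H = (-7.3779, -9.2091). ∠RHV = 95.1° gives HV at -43.800° from the x-axis; with |HV| = 21.7, V = (8.2843, -24.229). ∠HVW = 48.2° gives VW at 88.000° from the x-axis; with |VW| = 28.8, W = (9.2894, 4.5539). ∠VWQ = 120.7° gives WQ at 147.30° from the x-axis; with |WQ| = 19.4, Q = (-7.0359, 15.035). ∠WQB = 121.2° gives QB at -153.90° from the x-axis; with |QB| = 21.4, B = (-26.254, 5.6198). QB is perpendicular to BU, so BU runs at -63.900°; with |BU| = 22.8, U = (-16.223, -14.855). Then |WU| = |U − W| = 32.056.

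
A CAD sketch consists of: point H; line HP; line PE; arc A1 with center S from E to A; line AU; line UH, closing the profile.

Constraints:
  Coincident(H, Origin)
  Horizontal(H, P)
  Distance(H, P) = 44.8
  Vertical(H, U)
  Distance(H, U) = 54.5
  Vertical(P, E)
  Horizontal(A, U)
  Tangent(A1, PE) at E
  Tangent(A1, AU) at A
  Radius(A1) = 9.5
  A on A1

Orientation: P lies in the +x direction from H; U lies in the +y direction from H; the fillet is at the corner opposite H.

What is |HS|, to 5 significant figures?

57.193

HU is vertical with |HU| = 54.5 and U on the +y side, so U = (0.0000, 54.500). The virtual corner opposite H is at (44.800, 54.500). A1 meets PE tangentially, so SE is at right angles to PE and tangency of A1 to AU means the radius SA is perpendicular to AU, with radius 9.5, so the center S sits 9.5 in from both sides at S = (35.300, 45.000). Then |HS| = |S − H| = 57.193.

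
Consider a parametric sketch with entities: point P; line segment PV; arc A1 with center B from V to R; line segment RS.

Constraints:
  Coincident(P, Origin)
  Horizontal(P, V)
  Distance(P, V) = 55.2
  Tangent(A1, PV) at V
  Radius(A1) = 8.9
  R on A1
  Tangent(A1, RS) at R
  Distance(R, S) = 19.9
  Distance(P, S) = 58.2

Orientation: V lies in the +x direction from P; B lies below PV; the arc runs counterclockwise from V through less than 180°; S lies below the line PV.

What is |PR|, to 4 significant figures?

47.59

Checks: |BV| = 8.900 ✓; |BR| = 8.900 ✓; ∠(BR, RS) = 90.00° ✓; |RS| = 19.90 ✓; |PS| = 58.20 ✓.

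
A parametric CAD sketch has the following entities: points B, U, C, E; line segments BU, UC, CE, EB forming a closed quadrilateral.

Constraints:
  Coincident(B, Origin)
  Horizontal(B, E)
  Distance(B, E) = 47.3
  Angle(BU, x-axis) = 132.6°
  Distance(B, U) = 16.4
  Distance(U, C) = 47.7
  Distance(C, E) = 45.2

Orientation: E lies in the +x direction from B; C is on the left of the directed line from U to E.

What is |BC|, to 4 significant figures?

48.78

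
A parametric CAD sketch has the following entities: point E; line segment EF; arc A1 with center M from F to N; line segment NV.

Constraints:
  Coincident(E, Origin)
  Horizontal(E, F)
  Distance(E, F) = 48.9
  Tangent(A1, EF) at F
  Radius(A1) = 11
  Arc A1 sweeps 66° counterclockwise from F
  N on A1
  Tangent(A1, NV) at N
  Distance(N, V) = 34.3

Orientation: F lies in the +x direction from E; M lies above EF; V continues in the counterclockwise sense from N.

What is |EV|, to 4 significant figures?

82.15

On A1, F sits at bearing -90° from M; a 66° counterclockwise sweep puts N at bearing -24°, so N = M + 11.0·(cos -24°, sin -24°) = (58.95, 6.526). Tangency of A1 to NV means the radius MN is perpendicular to NV, so NV runs along (−sin -24°, cos -24°); with |NV| = 34.3, V = (72.90, 37.86). Then |EV| = |V − E| = 82.15.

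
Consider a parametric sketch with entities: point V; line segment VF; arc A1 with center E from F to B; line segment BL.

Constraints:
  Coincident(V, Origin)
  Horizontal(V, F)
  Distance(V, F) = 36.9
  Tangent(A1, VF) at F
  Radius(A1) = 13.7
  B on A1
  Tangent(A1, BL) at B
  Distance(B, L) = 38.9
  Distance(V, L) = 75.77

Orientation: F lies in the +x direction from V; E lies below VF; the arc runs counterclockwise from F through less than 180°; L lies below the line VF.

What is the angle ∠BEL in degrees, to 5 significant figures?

70.598°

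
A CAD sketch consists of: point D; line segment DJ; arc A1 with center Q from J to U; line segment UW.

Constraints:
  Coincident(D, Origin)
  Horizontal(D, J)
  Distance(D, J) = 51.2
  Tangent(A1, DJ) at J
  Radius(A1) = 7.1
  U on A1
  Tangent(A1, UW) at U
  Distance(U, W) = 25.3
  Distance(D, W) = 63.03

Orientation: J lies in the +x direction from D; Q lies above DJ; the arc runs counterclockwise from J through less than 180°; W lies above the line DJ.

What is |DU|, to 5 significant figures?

58.783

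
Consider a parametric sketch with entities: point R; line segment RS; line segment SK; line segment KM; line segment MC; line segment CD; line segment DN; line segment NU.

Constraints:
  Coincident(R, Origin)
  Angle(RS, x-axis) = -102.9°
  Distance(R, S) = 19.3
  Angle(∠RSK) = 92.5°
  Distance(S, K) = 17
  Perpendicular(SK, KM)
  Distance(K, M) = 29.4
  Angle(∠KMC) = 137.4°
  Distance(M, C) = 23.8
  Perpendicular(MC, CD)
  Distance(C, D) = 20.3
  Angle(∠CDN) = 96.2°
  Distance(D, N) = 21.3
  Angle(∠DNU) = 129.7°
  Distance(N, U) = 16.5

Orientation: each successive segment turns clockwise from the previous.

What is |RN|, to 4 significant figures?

3.297

R is at the origin; RS runs at -102.9° with length 19.3, so S = (-4.309, -18.81). ∠RSK = 92.5° gives SK at 169.6° from the x-axis; with |SK| = 17.0, K = (-21.03, -15.74). SK is perpendicular to KM, so KM runs at 79.60°; with |KM| = 29.4, M = (-15.72, 13.17). ∠KMC = 137.4° gives MC at 37.00° from the x-axis; with |MC| = 23.8, C = (3.285, 27.50). MC is perpendicular to CD, so CD runs at -53.00°; with |CD| = 20.3, D = (15.50, 11.28). ∠CDN = 96.2° gives DN at -136.8° from the x-axis; with |DN| = 21.3, N = (-0.02484, -3.297). Then |RN| = |N − R| = 3.297.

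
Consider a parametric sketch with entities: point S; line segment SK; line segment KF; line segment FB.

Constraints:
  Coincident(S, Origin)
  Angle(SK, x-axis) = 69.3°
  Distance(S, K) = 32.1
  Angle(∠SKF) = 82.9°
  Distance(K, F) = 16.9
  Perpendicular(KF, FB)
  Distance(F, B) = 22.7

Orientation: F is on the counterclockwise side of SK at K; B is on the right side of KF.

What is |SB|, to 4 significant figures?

56.07

S is at the origin; SK runs at 69.3° with length 32.1, so K = 32.1·(cos 69.3°, sin 69.3°) = (11.35, 30.03). ∠SKF = 82.9°, so KF runs at 69.3° + (180° − 82.9°) = 166.4° from the x-axis; with |KF| = 16.9, F = K + 16.9·(cos 166.4°, sin 166.4°) = (-5.080, 34.00). KF is perpendicular to FB; with |FB| = 22.7 on the right of KF, B = F + 22.7·(0.2351, 0.9720) = (0.2581, 56.07). Then |SB| = |B − S| = 56.07.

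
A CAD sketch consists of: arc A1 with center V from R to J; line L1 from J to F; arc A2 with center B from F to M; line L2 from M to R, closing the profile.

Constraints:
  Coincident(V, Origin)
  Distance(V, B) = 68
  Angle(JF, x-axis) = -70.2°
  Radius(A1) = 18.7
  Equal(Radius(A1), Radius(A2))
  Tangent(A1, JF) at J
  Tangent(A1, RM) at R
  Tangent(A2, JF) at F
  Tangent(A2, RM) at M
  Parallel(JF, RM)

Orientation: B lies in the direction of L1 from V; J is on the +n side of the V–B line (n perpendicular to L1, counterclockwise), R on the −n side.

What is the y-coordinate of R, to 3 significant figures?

-6.33

V is at the origin and B lies 68.0 along u from V, so B = 68.0·u = (23.0, -64.0). Tangency of A1 to both parallel lines with radius 18.7 puts J and R at V ± 18.7·n: J = (17.6, 6.33), R = (-17.6, -6.33). So R.y = -6.33.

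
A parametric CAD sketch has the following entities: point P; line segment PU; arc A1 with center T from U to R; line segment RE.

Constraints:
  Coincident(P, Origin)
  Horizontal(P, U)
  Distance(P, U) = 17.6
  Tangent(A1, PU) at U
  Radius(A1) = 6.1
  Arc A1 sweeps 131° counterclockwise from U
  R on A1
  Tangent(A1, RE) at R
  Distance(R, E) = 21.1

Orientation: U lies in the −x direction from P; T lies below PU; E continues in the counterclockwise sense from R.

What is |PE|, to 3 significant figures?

27.3

P is at the origin; P and U share the same y with |PU| = 17.6 and U on the −x side, so U = (-17.6, 0.00). A1 meets PU tangentially, so TU is at right angles to PU, so T = U + (0, -6.1) = (-17.6, -6.10). On A1, U sits at bearing 90° from T; a 131° counterclockwise sweep puts R at bearing 221°, so R = T + 6.1·(cos 221°, sin 221°) = (-22.2, -10.1). A1 meets RE tangentially, so TR is at right angles to RE, so RE runs along (−sin 221°, cos 221°); with |RE| = 21.1, E = (-8.36, -26.0). Then |PE| = |E − P| = 27.3.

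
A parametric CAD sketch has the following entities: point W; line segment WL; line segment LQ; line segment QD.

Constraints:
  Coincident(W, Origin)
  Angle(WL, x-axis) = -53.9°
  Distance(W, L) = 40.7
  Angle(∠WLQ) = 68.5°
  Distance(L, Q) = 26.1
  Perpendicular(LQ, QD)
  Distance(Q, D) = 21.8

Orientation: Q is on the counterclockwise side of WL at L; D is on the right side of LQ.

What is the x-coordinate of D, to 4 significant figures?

56.37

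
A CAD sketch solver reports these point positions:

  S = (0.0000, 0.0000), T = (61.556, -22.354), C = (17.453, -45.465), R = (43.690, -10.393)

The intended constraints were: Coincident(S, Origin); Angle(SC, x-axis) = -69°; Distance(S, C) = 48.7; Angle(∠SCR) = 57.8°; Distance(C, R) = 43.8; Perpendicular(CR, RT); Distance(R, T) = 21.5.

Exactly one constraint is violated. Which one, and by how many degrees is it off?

Perpendicular(CR, RT) — off by 3.00°.

S = (0.00, 0.00) ✓; SC at -69.00° ✓; |SC| = 48.70 ✓; ∠SCR = 57.80° ✓; |CR| = 43.80 ✓; ∠(CR, RT) = 87.00° ✗; |RT| = 21.50 ✓.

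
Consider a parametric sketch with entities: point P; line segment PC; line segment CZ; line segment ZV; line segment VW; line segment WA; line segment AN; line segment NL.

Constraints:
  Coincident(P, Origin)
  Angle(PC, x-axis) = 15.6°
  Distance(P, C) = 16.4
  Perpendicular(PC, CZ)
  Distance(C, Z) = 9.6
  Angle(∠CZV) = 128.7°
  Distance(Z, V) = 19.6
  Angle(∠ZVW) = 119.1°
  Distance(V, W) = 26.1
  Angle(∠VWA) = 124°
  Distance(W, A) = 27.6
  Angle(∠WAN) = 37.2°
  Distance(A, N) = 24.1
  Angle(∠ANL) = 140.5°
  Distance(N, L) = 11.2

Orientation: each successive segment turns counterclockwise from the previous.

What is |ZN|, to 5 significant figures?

28.323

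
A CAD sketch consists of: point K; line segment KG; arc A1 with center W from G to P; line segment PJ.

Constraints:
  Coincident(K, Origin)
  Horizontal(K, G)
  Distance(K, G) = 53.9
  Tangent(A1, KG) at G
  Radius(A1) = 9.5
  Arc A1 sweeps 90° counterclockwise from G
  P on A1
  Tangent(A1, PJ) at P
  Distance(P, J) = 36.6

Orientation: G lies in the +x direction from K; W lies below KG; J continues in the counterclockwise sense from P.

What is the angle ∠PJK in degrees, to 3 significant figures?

43.9°

K is at the origin; K and G share the same y with |KG| = 53.9 and G on the +x side, so G = (53.9, 0.00). A1 meets KG tangentially, so WG is at right angles to KG, so W = G + (0, -9.5) = (53.9, -9.50). On A1, G sits at bearing 90° from W; a 90° counterclockwise sweep puts P at bearing 180°, so P = W + 9.5·(cos 180°, sin 180°) = (44.4, -9.50). A1 meets PJ tangentially, so WP is at right angles to PJ, so PJ runs along (−sin 180°, cos 180°); with |PJ| = 36.6, J = (44.4, -46.1). Then cos ∠PJK = JP·JK / (|JP||JK|), giving 43.9°.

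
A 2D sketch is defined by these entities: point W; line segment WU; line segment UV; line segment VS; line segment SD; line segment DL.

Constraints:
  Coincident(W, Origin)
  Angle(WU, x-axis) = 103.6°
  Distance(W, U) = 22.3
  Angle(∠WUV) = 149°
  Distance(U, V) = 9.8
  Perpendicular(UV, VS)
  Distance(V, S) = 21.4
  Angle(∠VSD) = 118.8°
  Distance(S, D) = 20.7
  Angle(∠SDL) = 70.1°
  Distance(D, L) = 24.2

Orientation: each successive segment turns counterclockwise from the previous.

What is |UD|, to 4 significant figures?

32.46

W is at the origin; WU runs at 103.6° with length 22.3, so U = (-5.244, 21.67). ∠WUV = 149.0° gives UV at 134.6° from the x-axis; with |UV| = 9.8, V = (-12.12, 28.65). The perpendicularity gives VS at right angles to UV, so VS runs at -135.4°; with |VS| = 21.4, S = (-27.36, 13.63). ∠VSD = 118.8° gives SD at -74.20° from the x-axis; with |SD| = 20.7, D = (-21.73, -6.291). Then |UD| = |D − U| = 32.46.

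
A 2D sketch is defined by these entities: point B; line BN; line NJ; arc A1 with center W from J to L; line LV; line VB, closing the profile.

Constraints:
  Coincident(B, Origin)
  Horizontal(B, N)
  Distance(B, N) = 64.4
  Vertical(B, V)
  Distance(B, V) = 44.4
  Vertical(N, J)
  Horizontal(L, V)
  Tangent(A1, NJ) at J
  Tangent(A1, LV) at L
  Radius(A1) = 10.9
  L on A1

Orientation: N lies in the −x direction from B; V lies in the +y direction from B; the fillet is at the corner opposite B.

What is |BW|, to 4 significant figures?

63.12

BV is vertical with |BV| = 44.4 and V on the +y side, so V = (0.000, 44.40). The virtual corner opposite B is at (-64.40, 44.40). Since A1 is tangent to NJ there, WJ ⟂ NJ and tangency of A1 to LV means the radius WL is perpendicular to LV, with radius 10.9, so the center W sits 10.9 in from both sides at W = (-53.50, 33.50). Then |BW| = |W − B| = 63.12.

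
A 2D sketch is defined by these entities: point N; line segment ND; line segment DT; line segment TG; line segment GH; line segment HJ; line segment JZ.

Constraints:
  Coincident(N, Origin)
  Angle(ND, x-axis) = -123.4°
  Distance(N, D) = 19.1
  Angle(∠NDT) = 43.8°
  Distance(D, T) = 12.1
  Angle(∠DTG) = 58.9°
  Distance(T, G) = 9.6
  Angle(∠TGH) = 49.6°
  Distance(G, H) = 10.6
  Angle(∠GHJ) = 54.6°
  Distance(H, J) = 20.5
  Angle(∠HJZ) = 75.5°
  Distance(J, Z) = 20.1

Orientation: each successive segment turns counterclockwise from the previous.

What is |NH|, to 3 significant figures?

18.1

N is at the origin; ND runs at -123.4° with length 19.1, so D = (-10.5, -15.9). ∠NDT = 43.8° gives DT at 12.8° from the x-axis; with |DT| = 12.1, T = (1.29, -13.3). ∠DTG = 58.9° gives TG at 134° from the x-axis; with |TG| = 9.6, G = (-5.37, -6.35). ∠TGH = 49.6° gives GH at -95.7° from the x-axis; with |GH| = 10.6, H = (-6.42, -16.9). Then |NH| = |H − N| = 18.1.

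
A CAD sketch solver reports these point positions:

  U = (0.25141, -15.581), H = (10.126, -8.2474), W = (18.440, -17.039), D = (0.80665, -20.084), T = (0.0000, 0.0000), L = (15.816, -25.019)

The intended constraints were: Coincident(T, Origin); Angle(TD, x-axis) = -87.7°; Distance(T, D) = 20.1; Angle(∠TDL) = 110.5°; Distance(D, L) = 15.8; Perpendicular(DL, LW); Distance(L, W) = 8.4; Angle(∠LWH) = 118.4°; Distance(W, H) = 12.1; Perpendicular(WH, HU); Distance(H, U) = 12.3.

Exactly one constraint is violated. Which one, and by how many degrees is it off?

Perpendicular(WH, HU) — off by 6.80°.

T = (0.00, 0.00) ✓; TD at -87.70° ✓; |TD| = 20.10 ✓; ∠TDL = 110.5° ✓; |DL| = 15.80 ✓; ∠(DL, LW) = 90.00° ✓; |LW| = 8.400 ✓; ∠LWH = 118.4° ✓; |WH| = 12.10 ✓; ∠(WH, HU) = 83.20° ✗; |HU| = 12.30 ✓.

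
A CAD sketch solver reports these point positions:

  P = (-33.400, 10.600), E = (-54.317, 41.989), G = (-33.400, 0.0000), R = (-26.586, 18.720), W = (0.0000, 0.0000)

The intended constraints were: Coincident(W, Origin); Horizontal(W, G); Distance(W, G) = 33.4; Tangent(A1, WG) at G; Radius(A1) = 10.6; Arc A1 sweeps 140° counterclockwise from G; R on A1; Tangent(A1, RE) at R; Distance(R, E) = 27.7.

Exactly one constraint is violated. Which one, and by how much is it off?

Distance(R, E) = 27.7 — off by 8.50.

W = (0.00, 0.00) ✓; W.y = 0.00, G.y = 0.00 ✓; |WG| = 33.40 ✓; ∠(PG, GW) = 90.00° ✓; |PG| = 10.60 ✓; bearing(P→R) − bearing(P→G) = 140.0° ✓; |PR| = 10.60 ✓; ∠(PR, RE) = 90.00° ✓; |RE| = 36.20 ✗.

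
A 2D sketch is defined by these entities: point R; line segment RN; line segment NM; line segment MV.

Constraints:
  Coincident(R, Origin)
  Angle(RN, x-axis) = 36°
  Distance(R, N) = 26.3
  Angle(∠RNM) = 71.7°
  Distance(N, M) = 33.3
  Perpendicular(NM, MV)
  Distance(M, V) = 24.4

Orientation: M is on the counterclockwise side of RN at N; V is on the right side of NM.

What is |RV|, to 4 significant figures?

55.36

∠RNM = 71.7°, so NM runs at 36.0° + (180° − 71.7°) = 144.3° from the x-axis; with |NM| = 33.3, M = N + 33.3·(cos 144.3°, sin 144.3°) = (-5.765, 34.89). NM is perpendicular to MV; with |MV| = 24.4 on the right of NM, V = M + 24.4·(0.5835, 0.8121) = (8.473, 54.71). Then |RV| = |V − R| = 55.36.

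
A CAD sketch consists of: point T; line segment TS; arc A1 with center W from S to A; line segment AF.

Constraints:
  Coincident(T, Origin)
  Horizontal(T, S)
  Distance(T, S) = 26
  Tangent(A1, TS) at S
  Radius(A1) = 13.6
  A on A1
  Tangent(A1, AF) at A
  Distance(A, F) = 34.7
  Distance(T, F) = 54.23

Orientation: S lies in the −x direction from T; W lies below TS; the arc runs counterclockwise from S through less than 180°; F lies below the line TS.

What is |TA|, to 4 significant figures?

42.93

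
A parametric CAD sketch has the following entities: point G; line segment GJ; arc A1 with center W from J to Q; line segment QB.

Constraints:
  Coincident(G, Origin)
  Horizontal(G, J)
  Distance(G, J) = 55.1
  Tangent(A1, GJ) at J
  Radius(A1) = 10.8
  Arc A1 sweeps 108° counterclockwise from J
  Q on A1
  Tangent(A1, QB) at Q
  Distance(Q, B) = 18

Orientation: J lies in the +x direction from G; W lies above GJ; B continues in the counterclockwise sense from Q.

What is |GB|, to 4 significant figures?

67.48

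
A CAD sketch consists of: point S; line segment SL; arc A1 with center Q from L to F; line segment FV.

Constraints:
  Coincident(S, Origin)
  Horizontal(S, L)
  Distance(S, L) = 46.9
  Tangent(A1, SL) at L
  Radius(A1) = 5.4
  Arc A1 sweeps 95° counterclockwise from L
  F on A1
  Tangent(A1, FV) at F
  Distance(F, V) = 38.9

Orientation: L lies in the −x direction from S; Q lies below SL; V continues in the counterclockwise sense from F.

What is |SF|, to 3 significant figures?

52.6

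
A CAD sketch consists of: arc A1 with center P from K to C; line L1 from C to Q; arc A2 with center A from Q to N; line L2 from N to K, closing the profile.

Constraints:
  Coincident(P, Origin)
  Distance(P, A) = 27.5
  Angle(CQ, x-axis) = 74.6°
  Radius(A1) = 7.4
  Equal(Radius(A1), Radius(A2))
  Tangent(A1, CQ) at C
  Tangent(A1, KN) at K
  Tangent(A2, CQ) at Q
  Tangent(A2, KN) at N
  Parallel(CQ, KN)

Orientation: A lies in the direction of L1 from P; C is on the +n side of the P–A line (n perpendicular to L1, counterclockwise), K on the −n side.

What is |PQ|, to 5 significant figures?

28.478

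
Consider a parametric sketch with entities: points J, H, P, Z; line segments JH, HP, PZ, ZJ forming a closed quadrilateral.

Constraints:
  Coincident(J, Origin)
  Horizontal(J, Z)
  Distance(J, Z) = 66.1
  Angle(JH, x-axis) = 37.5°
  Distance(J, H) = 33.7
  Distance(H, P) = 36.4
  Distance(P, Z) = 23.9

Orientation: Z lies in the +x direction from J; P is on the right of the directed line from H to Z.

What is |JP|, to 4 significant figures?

46.23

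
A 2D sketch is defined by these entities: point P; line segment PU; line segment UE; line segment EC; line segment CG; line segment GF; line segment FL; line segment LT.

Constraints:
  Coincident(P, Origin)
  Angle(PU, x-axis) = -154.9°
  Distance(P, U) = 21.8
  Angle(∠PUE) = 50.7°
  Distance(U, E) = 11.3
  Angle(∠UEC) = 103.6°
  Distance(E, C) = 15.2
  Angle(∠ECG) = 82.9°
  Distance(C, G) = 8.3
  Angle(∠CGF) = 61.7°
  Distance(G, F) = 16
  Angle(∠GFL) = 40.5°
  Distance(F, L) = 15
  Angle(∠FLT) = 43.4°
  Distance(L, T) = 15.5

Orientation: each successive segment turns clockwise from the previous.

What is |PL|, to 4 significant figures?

4.001

P is at the origin; PU runs at -154.9° with length 21.8, so U = (-19.74, -9.248). ∠PUE = 50.7° gives UE at 75.80° from the x-axis; with |UE| = 11.3, E = (-16.97, 1.707). ∠UEC = 103.6° gives EC at -0.6000° from the x-axis; with |EC| = 15.2, C = (-1.770, 1.548). ∠ECG = 82.9° gives CG at -97.70° from the x-axis; with |CG| = 8.3, G = (-2.882, -6.677). ∠CGF = 61.7° gives GF at 144.0° from the x-axis; with |GF| = 16.0, F = (-15.83, 2.727). ∠GFL = 40.5° gives FL at 4.500° from the x-axis; with |FL| = 15.0, L = (-0.8729, 3.904). Then |PL| = |L − P| = 4.001.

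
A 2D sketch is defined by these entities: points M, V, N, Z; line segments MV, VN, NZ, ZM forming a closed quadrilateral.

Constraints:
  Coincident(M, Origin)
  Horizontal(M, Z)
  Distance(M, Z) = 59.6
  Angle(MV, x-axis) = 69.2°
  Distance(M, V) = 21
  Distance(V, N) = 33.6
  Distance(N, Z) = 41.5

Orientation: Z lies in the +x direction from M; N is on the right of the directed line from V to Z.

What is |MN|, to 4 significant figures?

22.93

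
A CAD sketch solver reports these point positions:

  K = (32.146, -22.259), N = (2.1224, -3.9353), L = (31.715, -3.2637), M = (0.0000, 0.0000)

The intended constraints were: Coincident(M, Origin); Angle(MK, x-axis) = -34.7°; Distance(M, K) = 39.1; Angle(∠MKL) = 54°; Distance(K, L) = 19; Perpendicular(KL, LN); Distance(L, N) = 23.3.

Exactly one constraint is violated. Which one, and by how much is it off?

Distance(L, N) = 23.3 — off by 6.30.

M = (0.00, 0.00) ✓; MK at -34.70° ✓; |MK| = 39.10 ✓; ∠MKL = 54.00° ✓; |KL| = 19.00 ✓; ∠(KL, LN) = 90.00° ✓; |LN| = 29.60 ✗.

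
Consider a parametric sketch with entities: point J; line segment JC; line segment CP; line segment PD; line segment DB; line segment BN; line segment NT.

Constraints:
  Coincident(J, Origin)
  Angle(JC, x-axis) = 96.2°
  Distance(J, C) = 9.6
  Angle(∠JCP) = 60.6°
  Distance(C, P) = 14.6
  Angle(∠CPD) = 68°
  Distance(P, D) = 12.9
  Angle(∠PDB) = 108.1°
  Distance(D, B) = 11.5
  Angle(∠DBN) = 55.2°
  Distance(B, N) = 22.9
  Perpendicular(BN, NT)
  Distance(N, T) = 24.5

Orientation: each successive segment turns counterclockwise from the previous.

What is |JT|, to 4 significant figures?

27.02

∠DBN = 55.2° gives BN at 164.3° from the x-axis; with |BN| = 22.9, N = (-15.19, 7.644). BN is perpendicular to NT, so NT runs at -105.7°; with |NT| = 24.5, T = (-21.82, -15.94). Then |JT| = |T − J| = 27.02.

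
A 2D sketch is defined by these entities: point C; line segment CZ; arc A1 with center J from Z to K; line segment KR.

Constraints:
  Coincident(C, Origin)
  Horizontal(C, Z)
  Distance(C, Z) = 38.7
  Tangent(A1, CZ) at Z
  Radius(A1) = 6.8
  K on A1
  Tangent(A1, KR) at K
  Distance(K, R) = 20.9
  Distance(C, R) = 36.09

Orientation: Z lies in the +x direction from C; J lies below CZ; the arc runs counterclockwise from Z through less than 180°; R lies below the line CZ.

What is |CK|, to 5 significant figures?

32.550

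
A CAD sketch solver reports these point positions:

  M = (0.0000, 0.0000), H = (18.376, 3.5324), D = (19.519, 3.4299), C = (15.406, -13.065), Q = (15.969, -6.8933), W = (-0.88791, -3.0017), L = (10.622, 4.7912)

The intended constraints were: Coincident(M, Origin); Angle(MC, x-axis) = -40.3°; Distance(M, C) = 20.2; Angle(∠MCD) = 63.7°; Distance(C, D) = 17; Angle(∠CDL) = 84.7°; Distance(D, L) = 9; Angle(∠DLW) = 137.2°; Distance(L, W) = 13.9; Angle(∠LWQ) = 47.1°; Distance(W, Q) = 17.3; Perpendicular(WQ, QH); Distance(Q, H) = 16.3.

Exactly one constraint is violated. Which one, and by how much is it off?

Distance(Q, H) = 16.3 — off by 5.60.

M = (0.00, 0.00) ✓; MC at -40.30° ✓; |MC| = 20.20 ✓; ∠MCD = 63.70° ✓; |CD| = 17.00 ✓; ∠CDL = 84.70° ✓; |DL| = 9.001 ✓; ∠DLW = 137.2° ✓; |LW| = 13.90 ✓; ∠LWQ = 47.10° ✓; |WQ| = 17.30 ✓; ∠(WQ, QH) = 90.00° ✓; |QH| = 10.70 ✗.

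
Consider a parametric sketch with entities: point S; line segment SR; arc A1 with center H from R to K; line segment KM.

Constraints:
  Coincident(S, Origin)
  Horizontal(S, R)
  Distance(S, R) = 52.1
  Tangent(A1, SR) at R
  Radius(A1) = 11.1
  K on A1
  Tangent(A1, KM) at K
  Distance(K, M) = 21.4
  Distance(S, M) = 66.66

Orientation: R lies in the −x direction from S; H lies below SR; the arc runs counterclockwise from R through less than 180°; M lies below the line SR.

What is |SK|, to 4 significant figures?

64.35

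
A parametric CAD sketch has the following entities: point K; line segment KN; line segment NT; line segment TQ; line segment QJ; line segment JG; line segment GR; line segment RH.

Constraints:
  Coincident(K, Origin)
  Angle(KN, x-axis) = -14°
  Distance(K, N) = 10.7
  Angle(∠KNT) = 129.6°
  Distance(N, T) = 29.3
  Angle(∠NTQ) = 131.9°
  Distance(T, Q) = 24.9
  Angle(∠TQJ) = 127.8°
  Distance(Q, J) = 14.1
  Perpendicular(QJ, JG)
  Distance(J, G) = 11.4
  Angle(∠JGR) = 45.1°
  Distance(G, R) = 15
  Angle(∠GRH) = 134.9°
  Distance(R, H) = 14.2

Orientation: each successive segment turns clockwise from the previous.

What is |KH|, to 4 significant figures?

67.26

K is at the origin; KN runs at -14.0° with length 10.7, so N = (10.38, -2.589). ∠KNT = 129.6° gives NT at -64.40° from the x-axis; with |NT| = 29.3, T = (23.04, -29.01). ∠NTQ = 131.9° gives TQ at -112.5° from the x-axis; with |TQ| = 24.9, Q = (13.51, -52.02). ∠TQJ = 127.8° gives QJ at -164.7° from the x-axis; with |QJ| = 14.1, J = (-0.08680, -55.74). QJ is perpendicular to JG, so JG runs at 105.3°; with |JG| = 11.4, G = (-3.095, -44.74). ∠JGR = 45.1° gives GR at -29.60° from the x-axis; with |GR| = 15.0, R = (9.947, -52.15). ∠GRH = 134.9° gives RH at -74.70° from the x-axis; with |RH| = 14.2, H = (13.69, -65.85). Then |KH| = |H − K| = 67.26.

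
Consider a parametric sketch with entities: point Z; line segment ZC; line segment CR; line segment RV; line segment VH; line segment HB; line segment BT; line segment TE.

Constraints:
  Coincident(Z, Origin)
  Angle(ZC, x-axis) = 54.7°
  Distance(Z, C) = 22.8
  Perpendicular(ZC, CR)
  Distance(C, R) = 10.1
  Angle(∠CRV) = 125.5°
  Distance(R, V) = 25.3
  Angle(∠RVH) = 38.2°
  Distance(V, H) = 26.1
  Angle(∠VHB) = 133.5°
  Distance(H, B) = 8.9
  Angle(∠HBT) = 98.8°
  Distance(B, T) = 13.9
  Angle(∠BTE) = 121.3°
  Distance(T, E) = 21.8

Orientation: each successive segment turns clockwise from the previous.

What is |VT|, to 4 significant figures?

29.45

Z is at the origin; ZC runs at 54.7° with length 22.8, so C = (13.18, 18.61). ZC ⟂ CR, so CR runs at -35.30°; with |CR| = 10.1, R = (21.42, 12.77). ∠CRV = 125.5° gives RV at -89.80° from the x-axis; with |RV| = 25.3, V = (21.51, -12.53). ∠RVH = 38.2° gives VH at 128.4° from the x-axis; with |VH| = 26.1, H = (5.294, 7.926). ∠VHB = 133.5° gives HB at 81.90° from the x-axis; with |HB| = 8.9, B = (6.549, 16.74). ∠HBT = 98.8° gives BT at 0.7000° from the x-axis; with |BT| = 13.9, T = (20.45, 16.91). Then |VT| = |T − V| = 29.45.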